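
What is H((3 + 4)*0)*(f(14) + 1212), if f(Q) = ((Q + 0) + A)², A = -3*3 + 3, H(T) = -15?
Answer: -19140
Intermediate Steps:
A = -6 (A = -9 + 3 = -6)
f(Q) = (-6 + Q)² (f(Q) = ((Q + 0) - 6)² = (Q - 6)² = (-6 + Q)²)
H((3 + 4)*0)*(f(14) + 1212) = -15*((-6 + 14)² + 1212) = -15*(8² + 1212) = -15*(64 + 1212) = -15*1276 = -19140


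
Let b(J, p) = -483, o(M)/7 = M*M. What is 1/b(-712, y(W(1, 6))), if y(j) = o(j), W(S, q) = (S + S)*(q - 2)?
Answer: -1/483 ≈ -0.0020704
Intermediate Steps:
o(M) = 7*M² (o(M) = 7*(M*M) = 7*M²)
W(S, q) = 2*S*(-2 + q) (W(S, q) = (2*S)*(-2 + q) = 2*S*(-2 + q))
y(j) = 7*j²
1/b(-712, y(W(1, 6))) = 1/(-483) = -1/483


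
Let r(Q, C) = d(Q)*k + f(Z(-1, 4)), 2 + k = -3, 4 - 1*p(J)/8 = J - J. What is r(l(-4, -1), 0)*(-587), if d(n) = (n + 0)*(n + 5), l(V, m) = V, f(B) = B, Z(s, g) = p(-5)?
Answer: -30524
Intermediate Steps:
p(J) = 32 (p(J) = 32 - 8*(J - J) = 32 - 8*0 = 32 + 0 = 32)
Z(s, g) = 32
k = -5 (k = -2 - 3 = -5)
d(n) = n*(5 + n)
r(Q, C) = 32 - 5*Q*(5 + Q) (r(Q, C) = (Q*(5 + Q))*(-5) + 32 = -5*Q*(5 + Q) + 32 = 32 - 5*Q*(5 + Q))
r(l(-4, -1), 0)*(-587) = (32 - 5*(-4)*(5 - 4))*(-587) = (32 - 5*(-4)*1)*(-587) = (32 + 20)*(-587) = 52*(-587) = -30524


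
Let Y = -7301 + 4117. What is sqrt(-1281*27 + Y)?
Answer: I*sqrt(37771) ≈ 194.35*I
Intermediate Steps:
Y = -3184
sqrt(-1281*27 + Y) = sqrt(-1281*27 - 3184) = sqrt(-34587 - 3184) = sqrt(-37771) = I*sqrt(37771)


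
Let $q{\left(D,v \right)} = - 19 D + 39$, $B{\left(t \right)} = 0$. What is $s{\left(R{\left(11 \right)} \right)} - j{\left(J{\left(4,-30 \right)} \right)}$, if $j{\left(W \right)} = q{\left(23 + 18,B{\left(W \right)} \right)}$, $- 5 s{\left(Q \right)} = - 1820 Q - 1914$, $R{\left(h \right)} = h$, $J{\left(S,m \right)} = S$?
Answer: $\frac{25634}{5} \approx 5126.8$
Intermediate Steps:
$s{\left(Q \right)} = \frac{1914}{5} + 364 Q$ ($s{\left(Q \right)} = - \frac{- 1820 Q - 1914}{5} = - \frac{-1914 - 1820 Q}{5} = \frac{1914}{5} + 364 Q$)
$q{\left(D,v \right)} = 39 - 19 D$
$j{\left(W \right)} = -740$ ($j{\left(W \right)} = 39 - 19 \left(23 + 18\right) = 39 - 779 = -740$)
$s{\left(R{\left(11 \right)} \right)} - j{\left(J{\left(4,-30 \right)} \right)} = \left(\frac{1914}{5} + 364 \cdot 11\right) - -740 = \left(\frac{1914}{5} + 4004\right) + 740 = \frac{21934}{5} + 740 = \frac{25634}{5}$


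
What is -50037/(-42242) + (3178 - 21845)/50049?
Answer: 1715770399/2114169858 ≈ 0.81156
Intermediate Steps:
-50037/(-42242) + (3178 - 21845)/50049 = -50037*(-1/42242) - 18667*1/50049 = 50037/42242 - 18667/50049 = 1715770399/2114169858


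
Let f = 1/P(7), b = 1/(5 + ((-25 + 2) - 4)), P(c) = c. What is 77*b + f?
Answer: -47/14 ≈ -3.3571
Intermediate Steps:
b = -1/22 (b = 1/(5 + (-23 - 4)) = 1/(5 - 27) = 1/(-22) = -1/22 ≈ -0.045455)
f = 1/7 ≈ 0.14286
77*b + f = 77*(-1/22) + 1/7 = -7/2 + 1/7 = -47/14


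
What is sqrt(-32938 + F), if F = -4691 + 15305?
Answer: 2*I*sqrt(5581) ≈ 149.41*I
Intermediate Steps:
F = 10614
sqrt(-32938 + F) = sqrt(-32938 + 10614) = sqrt(-22324) = 2*I*sqrt(5581)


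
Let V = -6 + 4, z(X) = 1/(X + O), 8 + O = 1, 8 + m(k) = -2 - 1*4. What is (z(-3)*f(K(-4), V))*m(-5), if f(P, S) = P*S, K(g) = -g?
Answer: -56/5 ≈ -11.200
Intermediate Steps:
m(k) = -14 (m(k) = -8 + (-2 - 1*4) = -8 + (-2 - 4) = -8 - 6 = -14)
O = -7 (O = -8 + 1 = -7)
z(X) = 1/(-7 + X) (z(X) = 1/(X - 7) = 1/(-7 + X))
V = -2
(z(-3)*f(K(-4), V))*m(-5) = ((-1*(-4)*(-2))/(-7 - 3))*(-14) = ((4*(-2))/(-10))*(-14) = -⅒*(-8)*(-14) = (⅘)*(-14) = -56/5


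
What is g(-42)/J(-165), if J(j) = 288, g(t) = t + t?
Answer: -7/24 ≈ -0.29167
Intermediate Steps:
g(t) = 2*t
g(-42)/J(-165) = (2*(-42))/288 = -84*1/288 = -7/24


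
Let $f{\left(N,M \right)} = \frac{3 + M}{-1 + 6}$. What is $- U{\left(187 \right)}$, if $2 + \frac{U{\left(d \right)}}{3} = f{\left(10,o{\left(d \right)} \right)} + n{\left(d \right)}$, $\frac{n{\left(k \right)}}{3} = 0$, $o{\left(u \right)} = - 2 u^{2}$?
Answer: $41967$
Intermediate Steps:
$n{\left(k \right)} = 0$ ($n{\left(k \right)} = 3 \cdot 0 = 0$)
$f{\left(N,M \right)} = \frac{3}{5} + \frac{M}{5}$ ($f{\left(N,M \right)} = \frac{3 + M}{5} = \left(3 + M\right) \frac{1}{5} = \frac{3}{5} + \frac{M}{5}$)
$U{\left(d \right)} = - \frac{21}{5} - \frac{6 d^{2}}{5}$ ($U{\left(d \right)} = -6 + 3 \left(\left(\frac{3}{5} + \frac{\left(-2\right) d^{2}}{5}\right) + 0\right) = -6 + 3 \left(\left(\frac{3}{5} - \frac{2 d^{2}}{5}\right) + 0\right) = -6 + 3 \left(\frac{3}{5} - \frac{2 d^{2}}{5}\right) = -6 - \left(- \frac{9}{5} + \frac{6 d^{2}}{5}\right) = - \frac{21}{5} - \frac{6 d^{2}}{5}$)
$- U{\left(187 \right)} = - (- \frac{21}{5} - \frac{6 \cdot 187^{2}}{5}) = - (- \frac{21}{5} - \frac{209814}{5}) = \left(-1\right) \left(-41967\right) = 41967$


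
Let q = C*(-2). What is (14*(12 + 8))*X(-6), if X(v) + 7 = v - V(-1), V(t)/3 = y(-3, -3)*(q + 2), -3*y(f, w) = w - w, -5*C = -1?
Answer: -3640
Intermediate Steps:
C = ⅕ (C = -⅕*(-1) = ⅕ ≈ 0.20000)
q = -⅖ (q = (⅕)*(-2) = -⅖ ≈ -0.40000)
y(f, w) = 0 (y(f, w) = -(w - w)/3 = -⅓*0 = 0)
V(t) = 0 (V(t) = 3*(0*(-⅖ + 2)) = 3*(0*(8/5)) = 3*0 = 0)
X(v) = -7 + v (X(v) = -7 + (v - 1*0) = -7 + (v + 0) = -7 + v)
(14*(12 + 8))*X(-6) = (14*(12 + 8))*(-7 - 6) = (14*20)*(-13) = 280*(-13) = -3640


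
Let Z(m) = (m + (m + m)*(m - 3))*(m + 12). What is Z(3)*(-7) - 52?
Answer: -367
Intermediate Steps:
Z(m) = (12 + m)*(m + 2*m*(-3 + m)) (Z(m) = (m + (2*m)*(-3 + m))*(12 + m) = (m + 2*m*(-3 + m))*(12 + m) = (12 + m)*(m + 2*m*(-3 + m)))
Z(3)*(-7) - 52 = (3*(-60 + 2*3**2 + 19*3))*(-7) - 52 = (3*(-60 + 2*9 + 57))*(-7) - 52 = (3*(-60 + 18 + 57))*(-7) - 52 = (3*15)*(-7) - 52 = 45*(-7) - 52 = -315 - 52 = -367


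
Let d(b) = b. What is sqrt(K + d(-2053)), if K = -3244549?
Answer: I*sqrt(3246602) ≈ 1801.8*I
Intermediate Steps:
sqrt(K + d(-2053)) = sqrt(-3244549 - 2053) = sqrt(-3246602) = I*sqrt(3246602)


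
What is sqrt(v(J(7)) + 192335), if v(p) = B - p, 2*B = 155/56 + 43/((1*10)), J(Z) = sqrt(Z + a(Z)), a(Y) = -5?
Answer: sqrt(3769835265 - 19600*sqrt(2))/140 ≈ 438.56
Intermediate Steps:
J(Z) = sqrt(-5 + Z) (J(Z) = sqrt(Z - 5) = sqrt(-5 + Z))
B = 1979/560 (B = (155/56 + 43/((1*10)))/2 = (155*(1/56) + 43/10)/2 = (155/56 + 43*(1/10))/2 = (155/56 + 43/10)/2 = (1/2)*(1979/280) = 1979/560 ≈ 3.5339)
v(p) = 1979/560 - p
sqrt(v(J(7)) + 192335) = sqrt((1979/560 - sqrt(-5 + 7)) + 192335) = sqrt((1979/560 - sqrt(2)) + 192335) = sqrt(107709579/560 - sqrt(2))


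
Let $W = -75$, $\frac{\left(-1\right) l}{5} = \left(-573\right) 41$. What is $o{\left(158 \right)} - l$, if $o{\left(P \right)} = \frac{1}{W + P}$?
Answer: $- \frac{9749594}{83} \approx -1.1747 \cdot 10^{5}$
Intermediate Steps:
$l = 117465$ ($l = - 5 \left(\left(-573\right) 41\right) = \left(-5\right) \left(-23493\right) = 117465$)
$o{\left(P \right)} = \frac{1}{-75 + P}$
$o{\left(158 \right)} - l = \frac{1}{-75 + 158} - 117465 = \frac{1}{83} - 117465 = - \frac{9749594}{83}$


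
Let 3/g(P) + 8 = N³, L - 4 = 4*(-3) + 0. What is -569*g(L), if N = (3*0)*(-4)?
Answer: 1707/8 ≈ 213.38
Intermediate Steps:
N = 0 (N = 0*(-4) = 0)
L = -8 (L = 4 + (4*(-3) + 0) = 4 + (-12 + 0) = 4 - 12 = -8)
g(P) = -3/8 (g(P) = 3/(-8 + 0³) = 3/(-8 + 0) = 3/(-8) = 3*(-⅛) = -3/8)
-569*g(L) = -569*(-3/8) = 1707/8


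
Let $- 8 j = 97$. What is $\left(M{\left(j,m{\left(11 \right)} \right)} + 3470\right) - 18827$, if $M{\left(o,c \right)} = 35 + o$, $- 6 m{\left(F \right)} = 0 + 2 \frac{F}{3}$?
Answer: $- \frac{122673}{8} \approx -15334.0$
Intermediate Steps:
$m{\left(F \right)} = - \frac{F}{9}$ ($m{\left(F \right)} = - \frac{0 + 2 \frac{F}{3}}{6} = - \frac{0 + \frac{2 F}{3}}{6} = - \frac{\frac{2}{3} F}{6} = - \frac{F}{9}$)
$j = - \frac{97}{8}$ ($j = \left(- \frac{1}{8}\right) 97 = - \frac{97}{8} \approx -12.125$)
$\left(M{\left(j,m{\left(11 \right)} \right)} + 3470\right) - 18827 = \left(\left(35 - \frac{97}{8}\right) + 3470\right) - 18827 = \left(\frac{183}{8} + 3470\right) - 18827 = \frac{27943}{8} - 18827 = - \frac{122673}{8}$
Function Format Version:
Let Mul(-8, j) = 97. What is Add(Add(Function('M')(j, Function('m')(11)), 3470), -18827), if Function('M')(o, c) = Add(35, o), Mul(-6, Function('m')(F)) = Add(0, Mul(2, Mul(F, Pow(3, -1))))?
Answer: Rational(-122673, 8) ≈ -15334.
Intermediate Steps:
Function('m')(F) = Mul(Rational(-1, 9), F) (Function('m')(F) = Mul(Rational(-1, 6), Add(0, Mul(2, Mul(F, Pow(3, -1))))) = Mul(Rational(-1, 6), Add(0, Mul(2, Mul(F, Rational(1, 3))))) = Mul(Rational(-1, 6), Add(0, Mul(2, Mul(Rational(1, 3), F)))) = Mul(Rational(-1, 6), Add(0, Mul(Rational(2, 3), F))) = Mul(Rational(-1, 6), Mul(Rational(2, 3), F)) = Mul(Rational(-1, 9), F))
j = Rational(-97, 8) (j = Mul(Rational(-1, 8), 97) = Rational(-97, 8) ≈ -12.125)
Add(Add(Function('M')(j, Function('m')(11)), 3470), -18827) = Add(Add(Add(35, Rational(-97, 8)), 3470), -18827) = Add(Add(Rational(183, 8), 3470), -18827) = Add(Rational(27943, 8), -18827) = Rational(-122673, 8)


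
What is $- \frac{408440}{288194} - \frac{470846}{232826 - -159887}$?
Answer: $- \frac{148047344922}{56588765161} \approx -2.6162$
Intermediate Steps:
$- \frac{408440}{288194} - \frac{470846}{232826 - -159887} = \left(-408440\right) \frac{1}{288194} - \frac{470846}{232826 + 159887} = - \frac{204220}{144097} - \frac{470846}{392713} = - \frac{148047344922}{56588765161}$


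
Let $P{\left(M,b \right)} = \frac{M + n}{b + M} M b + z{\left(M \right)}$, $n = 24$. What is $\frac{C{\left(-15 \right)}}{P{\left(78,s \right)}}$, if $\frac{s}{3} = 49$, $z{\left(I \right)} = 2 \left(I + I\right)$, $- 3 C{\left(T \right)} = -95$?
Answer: $\frac{2375}{413244} \approx 0.0057472$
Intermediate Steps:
$C{\left(T \right)} = \frac{95}{3}$ ($C{\left(T \right)} = \left(- \frac{1}{3}\right) \left(-95\right) = \frac{95}{3}$)
$z{\left(I \right)} = 4 I$ ($z{\left(I \right)} = 2 \cdot 2 I = 4 I$)
$s = 147$ ($s = 3 \cdot 49 = 147$)
$P{\left(M,b \right)} = 4 M + \frac{M b \left(24 + M\right)}{M + b}$ ($P{\left(M,b \right)} = \frac{M + 24}{b + M} M b + 4 M = \frac{24 + M}{M + b} M b + 4 M = \frac{M \left(24 + M\right)}{M + b} b + 4 M = \frac{M b \left(24 + M\right)}{M + b} + 4 M = 4 M + \frac{M b \left(24 + M\right)}{M + b}$)
$\frac{C{\left(-15 \right)}}{P{\left(78,s \right)}} = \frac{95}{3 \frac{78 \left(4 \cdot 78 + 28 \cdot 147 + 78 \cdot 147\right)}{78 + 147}} = \frac{95}{3 \frac{78 \left(312 + 4116 + 11466\right)}{225}} = \frac{95}{3 \cdot 78 \cdot \frac{1}{225} \cdot 15894} = \frac{95}{3 \cdot \frac{137748}{25}} = \frac{95}{3} \cdot \frac{25}{137748} = \frac{2375}{413244}$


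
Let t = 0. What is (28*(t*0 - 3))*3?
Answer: -252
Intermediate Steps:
(28*(t*0 - 3))*3 = (28*(0*0 - 3))*3 = (28*(0 - 3))*3 = (28*(-3))*3 = -84*3 = -252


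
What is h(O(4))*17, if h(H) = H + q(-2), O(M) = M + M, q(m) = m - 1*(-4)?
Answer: 170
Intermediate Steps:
q(m) = 4 + m (q(m) = m + 4 = 4 + m)
O(M) = 2*M
h(H) = 2 + H (h(H) = H + (4 - 2) = H + 2 = 2 + H)
h(O(4))*17 = (2 + 2*4)*17 = (2 + 8)*17 = 10*17 = 170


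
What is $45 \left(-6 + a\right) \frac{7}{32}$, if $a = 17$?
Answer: $\frac{3465}{32} \approx 108.28$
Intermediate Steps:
$45 \left(-6 + a\right) \frac{7}{32} = 45 \left(-6 + 17\right) \frac{7}{32} = 45 \cdot 11 \cdot 7 \cdot \frac{1}{32} = 495 \cdot \frac{7}{32} = \frac{3465}{32}$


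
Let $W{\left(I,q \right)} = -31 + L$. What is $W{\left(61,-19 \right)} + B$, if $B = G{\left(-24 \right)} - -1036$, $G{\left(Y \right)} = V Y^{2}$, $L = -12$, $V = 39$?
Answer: $23457$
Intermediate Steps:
$G{\left(Y \right)} = 39 Y^{2}$
$W{\left(I,q \right)} = -43$ ($W{\left(I,q \right)} = -31 - 12 = -43$)
$B = 23500$ ($B = 39 \left(-24\right)^{2} - -1036 = 39 \cdot 576 + 1036 = 22464 + 1036 = 23500$)
$W{\left(61,-19 \right)} + B = -43 + 23500 = 23457$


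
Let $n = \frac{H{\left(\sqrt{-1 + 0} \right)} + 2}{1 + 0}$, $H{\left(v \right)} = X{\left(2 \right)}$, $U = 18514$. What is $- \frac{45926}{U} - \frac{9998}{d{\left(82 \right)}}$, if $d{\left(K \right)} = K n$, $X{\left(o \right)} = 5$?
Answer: $- \frac{52866124}{2656759} \approx -19.899$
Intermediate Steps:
$H{\left(v \right)} = 5$
$n = 7$ ($n = \frac{5 + 2}{1 + 0} = \frac{7}{1} = 7 \cdot 1 = 7$)
$d{\left(K \right)} = 7 K$ ($d{\left(K \right)} = K 7 = 7 K$)
$- \frac{45926}{U} - \frac{9998}{d{\left(82 \right)}} = - \frac{45926}{18514} - \frac{9998}{7 \cdot 82} = \left(-45926\right) \frac{1}{18514} - \frac{9998}{574} = - \frac{22963}{9257} - \frac{4999}{287} = - \frac{52866124}{2656759}$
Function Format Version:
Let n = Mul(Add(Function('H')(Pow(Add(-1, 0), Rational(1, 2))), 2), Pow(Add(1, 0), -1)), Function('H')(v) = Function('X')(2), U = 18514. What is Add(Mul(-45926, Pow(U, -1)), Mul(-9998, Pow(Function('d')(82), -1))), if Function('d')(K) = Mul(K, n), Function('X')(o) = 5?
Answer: Rational(-52866124, 2656759) ≈ -19.899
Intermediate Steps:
Function('H')(v) = 5
n = 7 (n = Mul(Add(5, 2), Pow(Add(1, 0), -1)) = Mul(7, Pow(1, -1)) = Mul(7, 1) = 7)
Function('d')(K) = Mul(7, K) (Function('d')(K) = Mul(K, 7) = Mul(7, K))
Add(Mul(-45926, Pow(U, -1)), Mul(-9998, Pow(Function('d')(82), -1))) = Add(Mul(-45926, Pow(18514, -1)), Mul(-9998, Pow(Mul(7, 82), -1))) = Add(Mul(-45926, Rational(1, 18514)), Mul(-9998, Pow(574, -1))) = Add(Rational(-22963, 9257), Mul(-9998, Rational(1, 574))) = Add(Rational(-22963, 9257), Rational(-4999, 287)) = Rational(-52866124, 2656759)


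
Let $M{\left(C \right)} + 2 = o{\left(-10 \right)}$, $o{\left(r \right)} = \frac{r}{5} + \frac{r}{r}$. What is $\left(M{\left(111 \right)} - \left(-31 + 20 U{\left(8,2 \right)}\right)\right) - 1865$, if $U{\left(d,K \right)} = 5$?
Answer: $-1937$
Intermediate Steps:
$o{\left(r \right)} = 1 + \frac{r}{5}$ ($o{\left(r \right)} = r \frac{1}{5} + 1 = \frac{r}{5} + 1 = 1 + \frac{r}{5}$)
$M{\left(C \right)} = -3$ ($M{\left(C \right)} = -2 + \left(1 + \frac{1}{5} \left(-10\right)\right) = -2 + \left(1 - 2\right) = -2 - 1 = -3$)
$\left(M{\left(111 \right)} - \left(-31 + 20 U{\left(8,2 \right)}\right)\right) - 1865 = \left(-3 + \left(31 - 100\right)\right) - 1865 = \left(-3 - 69\right) - 1865 = -72 - 1865 = -1937$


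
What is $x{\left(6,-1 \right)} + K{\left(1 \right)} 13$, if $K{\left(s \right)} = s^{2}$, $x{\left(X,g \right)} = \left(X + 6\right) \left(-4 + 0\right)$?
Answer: $-35$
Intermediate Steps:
$x{\left(X,g \right)} = -24 - 4 X$ ($x{\left(X,g \right)} = \left(6 + X\right) \left(-4\right) = -24 - 4 X$)
$x{\left(6,-1 \right)} + K{\left(1 \right)} 13 = \left(-24 - 24\right) + 1^{2} \cdot 13 = \left(-24 - 24\right) + 1 \cdot 13 = -48 + 13 = -35$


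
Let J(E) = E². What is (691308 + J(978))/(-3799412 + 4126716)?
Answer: 205974/40913 ≈ 5.0344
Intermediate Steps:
(691308 + J(978))/(-3799412 + 4126716) = (691308 + 978²)/(-3799412 + 4126716) = (691308 + 956484)/327304 = 1647792*(1/327304) = 205974/40913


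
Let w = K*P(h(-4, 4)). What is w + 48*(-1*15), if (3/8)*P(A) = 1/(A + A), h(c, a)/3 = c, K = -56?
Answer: -6424/9 ≈ -713.78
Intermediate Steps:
h(c, a) = 3*c
P(A) = 4/(3*A) (P(A) = 8/(3*(A + A)) = 8/(3*((2*A))) = 8*(1/(2*A))/3 = 4/(3*A))
w = 56/9 (w = -224/(3*(3*(-4))) = -224/(3*(-12)) = -224*(-1)/(3*12) = -56*(-1/9) = 56/9 ≈ 6.2222)
w + 48*(-1*15) = 56/9 + 48*(-1*15) = 56/9 + 48*(-15) = 56/9 - 720 = -6424/9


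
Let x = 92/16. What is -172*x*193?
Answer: -190877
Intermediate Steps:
x = 23/4 (x = 92*(1/16) = 23/4 ≈ 5.7500)
-172*x*193 = -172*23/4*193 = -989*193 = -190877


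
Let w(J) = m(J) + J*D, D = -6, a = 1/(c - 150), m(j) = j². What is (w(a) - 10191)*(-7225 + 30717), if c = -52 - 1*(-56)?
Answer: -1275794603167/5329 ≈ -2.3941e+8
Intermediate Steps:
c = 4 (c = -52 + 56 = 4)
a = -1/146 (a = 1/(4 - 150) = 1/(-146) = -1/146 ≈ -0.0068493)
w(J) = J² - 6*J (w(J) = J² + J*(-6) = J² - 6*J)
(w(a) - 10191)*(-7225 + 30717) = (-(-6 - 1/146)/146 - 10191)*(-7225 + 30717) = (-1/146*(-877/146) - 10191)*23492 = (877/21316 - 10191)*23492 = -217230479/21316*23492 = -1275794603167/5329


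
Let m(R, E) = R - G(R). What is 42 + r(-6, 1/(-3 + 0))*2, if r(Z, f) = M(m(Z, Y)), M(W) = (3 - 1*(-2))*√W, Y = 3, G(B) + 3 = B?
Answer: 42 + 10*√3 ≈ 59.320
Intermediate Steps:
G(B) = -3 + B
m(R, E) = 3 (m(R, E) = R - (-3 + R) = R + (3 - R) = 3)
M(W) = 5*√W (M(W) = (3 + 2)*√W = 5*√W)
r(Z, f) = 5*√3
42 + r(-6, 1/(-3 + 0))*2 = 42 + (5*√3)*2 = 42 + 10*√3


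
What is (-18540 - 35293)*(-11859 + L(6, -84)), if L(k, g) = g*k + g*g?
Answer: 285691731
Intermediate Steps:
L(k, g) = g**2 + g*k (L(k, g) = g*k + g**2 = g**2 + g*k)
(-18540 - 35293)*(-11859 + L(6, -84)) = (-18540 - 35293)*(-11859 - 84*(-84 + 6)) = -53833*(-11859 - 84*(-78)) = -53833*(-11859 + 6552) = -53833*(-5307) = 285691731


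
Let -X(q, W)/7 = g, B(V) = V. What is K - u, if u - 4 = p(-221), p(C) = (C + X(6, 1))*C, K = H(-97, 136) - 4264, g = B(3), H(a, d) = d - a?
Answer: -57517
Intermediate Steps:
g = 3
X(q, W) = -21 (X(q, W) = -7*3 = -21)
K = -4031 (K = (136 - 1*(-97)) - 4264 = (136 + 97) - 4264 = 233 - 4264 = -4031)
p(C) = C*(-21 + C) (p(C) = (C - 21)*C = (-21 + C)*C = C*(-21 + C))
u = 53486 (u = 4 - 221*(-21 - 221) = 4 - 221*(-242) = 4 + 53482 = 53486)
K - u = -4031 - 1*53486 = -4031 - 53486 = -57517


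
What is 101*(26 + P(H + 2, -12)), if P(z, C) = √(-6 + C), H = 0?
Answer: 2626 + 303*I*√2 ≈ 2626.0 + 428.51*I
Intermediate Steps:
101*(26 + P(H + 2, -12)) = 101*(26 + √(-6 - 12)) = 101*(26 + √(-18)) = 101*(26 + 3*I*√2) = 2626 + 303*I*√2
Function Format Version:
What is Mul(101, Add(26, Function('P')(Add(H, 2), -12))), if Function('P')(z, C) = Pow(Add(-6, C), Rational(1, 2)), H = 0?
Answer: Add(2626, Mul(303, I, Pow(2, Rational(1, 2)))) ≈ Add(2626.0, Mul(428.51, I))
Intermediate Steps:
Mul(101, Add(26, Function('P')(Add(H, 2), -12))) = Mul(101, Add(26, Pow(Add(-6, -12), Rational(1, 2)))) = Mul(101, Add(26, Pow(-18, Rational(1, 2)))) = Mul(101, Add(26, Mul(3, I, Pow(2, Rational(1, 2))))) = Add(2626, Mul(303, I, Pow(2, Rational(1, 2))))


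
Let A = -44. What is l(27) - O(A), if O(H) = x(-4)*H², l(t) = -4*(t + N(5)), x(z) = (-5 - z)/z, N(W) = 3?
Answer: -604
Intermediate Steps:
x(z) = (-5 - z)/z
l(t) = -12 - 4*t (l(t) = -4*(t + 3) = -4*(3 + t) = -12 - 4*t)
O(H) = H²/4 (O(H) = ((-5 - 1*(-4))/(-4))*H² = (-(-5 + 4)/4)*H² = (-¼*(-1))*H² = H²/4)
l(27) - O(A) = (-12 - 4*27) - (-44)²/4 = (-12 - 108) - 1936/4 = -120 - 1*484 = -120 - 484 = -604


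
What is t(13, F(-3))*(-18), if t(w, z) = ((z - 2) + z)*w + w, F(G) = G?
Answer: 1638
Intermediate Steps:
t(w, z) = w + w*(-2 + 2*z) (t(w, z) = ((-2 + z) + z)*w + w = (-2 + 2*z)*w + w = w*(-2 + 2*z) + w = w + w*(-2 + 2*z))
t(13, F(-3))*(-18) = (13*(-1 + 2*(-3)))*(-18) = (13*(-1 - 6))*(-18) = (13*(-7))*(-18) = -91*(-18) = 1638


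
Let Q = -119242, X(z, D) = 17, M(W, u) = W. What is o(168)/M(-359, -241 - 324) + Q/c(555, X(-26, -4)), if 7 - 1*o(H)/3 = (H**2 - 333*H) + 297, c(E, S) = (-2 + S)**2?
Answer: -61323128/80775 ≈ -759.18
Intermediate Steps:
o(H) = -870 - 3*H**2 + 999*H (o(H) = 21 - 3*((H**2 - 333*H) + 297) = 21 - 3*(297 + H**2 - 333*H) = 21 + (-891 - 3*H**2 + 999*H) = -870 - 3*H**2 + 999*H)
o(168)/M(-359, -241 - 324) + Q/c(555, X(-26, -4)) = (-870 - 3*168**2 + 999*168)/(-359) - 119242/(-2 + 17)**2 = (-870 - 3*28224 + 167832)*(-1/359) - 119242/(15**2) = (-870 - 84672 + 167832)*(-1/359) - 119242/225 = 82290*(-1/359) - 119242*1/225 = -82290/359 - 119242/225 = -61323128/80775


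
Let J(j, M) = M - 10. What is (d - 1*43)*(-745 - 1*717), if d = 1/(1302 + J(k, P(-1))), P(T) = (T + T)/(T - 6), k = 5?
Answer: 284337801/4523 ≈ 62865.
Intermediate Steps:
P(T) = 2*T/(-6 + T) (P(T) = (2*T)/(-6 + T) = 2*T/(-6 + T))
J(j, M) = -10 + M
d = 7/9046 (d = 1/(1302 + (-10 + 2*(-1)/(-6 - 1))) = 1/(1302 + (-10 + 2*(-1)/(-7))) = 1/(1302 + (-10 + 2*(-1)*(-⅐))) = 1/(1302 + (-10 + 2/7)) = 1/(1302 - 68/7) = 1/(9046/7) = 7/9046 ≈ 0.00077382)
(d - 1*43)*(-745 - 1*717) = (7/9046 - 1*43)*(-745 - 1*717) = (7/9046 - 43)*(-745 - 717) = -388971/9046*(-1462) = 284337801/4523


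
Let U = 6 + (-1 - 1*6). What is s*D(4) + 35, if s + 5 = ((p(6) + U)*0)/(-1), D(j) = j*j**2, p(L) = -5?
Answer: -285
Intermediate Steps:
D(j) = j**3
U = -1 (U = 6 + (-1 - 6) = 6 - 7 = -1)
s = -5 (s = -5 + ((-5 - 1)*0)/(-1) = -5 - 6*0*(-1) = -5 + 0*(-1) = -5 + 0 = -5)
s*D(4) + 35 = -5*4**3 + 35 = -5*64 + 35 = -320 + 35 = -285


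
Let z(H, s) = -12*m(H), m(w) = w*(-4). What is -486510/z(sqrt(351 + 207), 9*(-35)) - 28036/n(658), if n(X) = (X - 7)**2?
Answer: -28036/423801 - 81085*sqrt(62)/1488 ≈ -429.14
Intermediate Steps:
m(w) = -4*w
z(H, s) = 48*H (z(H, s) = -(-48)*H = 48*H)
n(X) = (-7 + X)**2
-486510/z(sqrt(351 + 207), 9*(-35)) - 28036/n(658) = -486510*1/(48*sqrt(351 + 207)) - 28036/(-7 + 658)**2 = -486510*sqrt(62)/8928 - 28036/(651**2) = -486510*sqrt(62)/8928 - 28036/423801 = -486510*sqrt(62)/8928 - 28036*1/423801 = -81085*sqrt(62)/1488 - 28036/423801 = -28036/423801 - 81085*sqrt(62)/1488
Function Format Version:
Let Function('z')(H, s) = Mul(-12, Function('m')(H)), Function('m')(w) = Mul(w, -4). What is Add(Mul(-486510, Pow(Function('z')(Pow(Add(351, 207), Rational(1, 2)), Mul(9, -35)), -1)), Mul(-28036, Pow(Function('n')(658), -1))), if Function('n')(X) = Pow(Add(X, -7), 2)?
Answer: Add(Rational(-28036, 423801), Mul(Rational(-81085, 1488), Pow(62, Rational(1, 2)))) ≈ -429.14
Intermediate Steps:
Function('m')(w) = Mul(-4, w)
Function('z')(H, s) = Mul(48, H) (Function('z')(H, s) = Mul(-12, Mul(-4, H)) = Mul(48, H))
Function('n')(X) = Pow(Add(-7, X), 2)
Add(Mul(-486510, Pow(Function('z')(Pow(Add(351, 207), Rational(1, 2)), Mul(9, -35)), -1)), Mul(-28036, Pow(Function('n')(658), -1))) = Add(Mul(-486510, Pow(Mul(48, Pow(Add(351, 207), Rational(1, 2))), -1)), Mul(-28036, Pow(Pow(Add(-7, 658), 2), -1))) = Add(Mul(-486510, Pow(Mul(48, Pow(558, Rational(1, 2))), -1)), Mul(-28036, Pow(Pow(651, 2), -1))) = Add(Mul(-486510, Pow(Mul(48, Mul(3, Pow(62, Rational(1, 2)))), -1)), Mul(-28036, Pow(423801, -1))) = Add(Mul(-486510, Pow(Mul(144, Pow(62, Rational(1, 2))), -1)), Mul(-28036, Rational(1, 423801))) = Add(Mul(-486510, Mul(Rational(1, 8928), Pow(62, Rational(1, 2)))), Rational(-28036, 423801)) = Add(Mul(Rational(-81085, 1488), Pow(62, Rational(1, 2))), Rational(-28036, 423801)) = Add(Rational(-28036, 423801), Mul(Rational(-81085, 1488), Pow(62, Rational(1, 2))))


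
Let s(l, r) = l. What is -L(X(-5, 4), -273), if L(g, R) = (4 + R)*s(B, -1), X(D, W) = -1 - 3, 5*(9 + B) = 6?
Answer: -10491/5 ≈ -2098.2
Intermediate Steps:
B = -39/5 (B = -9 + (⅕)*6 = -9 + 6/5 = -39/5 ≈ -7.8000)
X(D, W) = -4
L(g, R) = -156/5 - 39*R/5 (L(g, R) = (4 + R)*(-39/5) = -156/5 - 39*R/5)
-L(X(-5, 4), -273) = -(-156/5 - 39/5*(-273)) = -(-156/5 + 10647/5) = -1*10491/5 = -10491/5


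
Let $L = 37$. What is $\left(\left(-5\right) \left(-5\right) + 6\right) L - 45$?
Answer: $1102$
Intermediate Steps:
$\left(\left(-5\right) \left(-5\right) + 6\right) L - 45 = \left(\left(-5\right) \left(-5\right) + 6\right) 37 - 45 = \left(25 + 6\right) 37 - 45 = 31 \cdot 37 - 45 = 1147 - 45 = 1102$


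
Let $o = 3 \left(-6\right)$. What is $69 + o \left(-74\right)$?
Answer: $1401$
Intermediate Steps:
$o = -18$
$69 + o \left(-74\right) = 69 - -1332 = 69 + 1332 = 1401$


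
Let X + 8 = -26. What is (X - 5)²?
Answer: 1521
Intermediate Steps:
X = -34 (X = -8 - 26 = -34)
(X - 5)² = (-34 - 5)² = (-39)² = 1521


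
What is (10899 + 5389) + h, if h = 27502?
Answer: 43790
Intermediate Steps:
(10899 + 5389) + h = (10899 + 5389) + 27502 = 16288 + 27502 = 43790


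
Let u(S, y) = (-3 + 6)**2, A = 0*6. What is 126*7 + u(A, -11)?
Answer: 891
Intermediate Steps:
A = 0
u(S, y) = 9 (u(S, y) = 3**2 = 9)
126*7 + u(A, -11) = 126*7 + 9 = 882 + 9 = 891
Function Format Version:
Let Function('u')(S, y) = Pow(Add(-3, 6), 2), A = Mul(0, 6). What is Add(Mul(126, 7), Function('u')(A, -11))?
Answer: 891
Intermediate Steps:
A = 0
Function('u')(S, y) = 9 (Function('u')(S, y) = Pow(3, 2) = 9)
Add(Mul(126, 7), Function('u')(A, -11)) = Add(Mul(126, 7), 9) = Add(882, 9) = 891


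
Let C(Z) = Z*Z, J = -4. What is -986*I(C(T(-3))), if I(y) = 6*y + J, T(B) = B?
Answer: -49300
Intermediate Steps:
C(Z) = Z**2
I(y) = -4 + 6*y (I(y) = 6*y - 4 = -4 + 6*y)
-986*I(C(T(-3))) = -986*(-4 + 6*(-3)**2) = -986*(-4 + 6*9) = -986*(-4 + 54) = -986*50 = -49300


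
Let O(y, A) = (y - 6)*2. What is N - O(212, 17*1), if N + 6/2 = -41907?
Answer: -42322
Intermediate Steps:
O(y, A) = -12 + 2*y (O(y, A) = (-6 + y)*2 = -12 + 2*y)
N = -41910 (N = -3 - 41907 = -41910)
N - O(212, 17*1) = -41910 - (-12 + 2*212) = -41910 - (-12 + 424) = -41910 - 1*412 = -41910 - 412 = -42322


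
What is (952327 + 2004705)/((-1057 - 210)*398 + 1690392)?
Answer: 1478516/593063 ≈ 2.4930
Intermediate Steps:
(952327 + 2004705)/((-1057 - 210)*398 + 1690392) = 2957032/(-1267*398 + 1690392) = 2957032/(-504266 + 1690392) = 2957032/1186126 = 2957032*(1/1186126) = 1478516/593063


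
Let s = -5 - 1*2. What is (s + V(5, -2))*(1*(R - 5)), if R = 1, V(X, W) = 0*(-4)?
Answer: 28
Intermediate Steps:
V(X, W) = 0
s = -7 (s = -5 - 2 = -7)
(s + V(5, -2))*(1*(R - 5)) = (-7 + 0)*(1*(1 - 5)) = -7*(-4) = 28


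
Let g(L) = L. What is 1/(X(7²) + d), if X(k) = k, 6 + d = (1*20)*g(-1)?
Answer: 1/23 ≈ 0.043478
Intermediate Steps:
d = -26 (d = -6 + (1*20)*(-1) = -6 + 20*(-1) = -6 - 20 = -26)
1/(X(7²) + d) = 1/(7² - 26) = 1/(49 - 26) = 1/23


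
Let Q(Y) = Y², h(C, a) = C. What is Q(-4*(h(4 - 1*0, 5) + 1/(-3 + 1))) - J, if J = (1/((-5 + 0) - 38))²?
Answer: 362403/1849 ≈ 196.00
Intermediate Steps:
J = 1/1849 (J = (1/(-5 - 38))² = (1/(-43))² = (-1/43)² = 1/1849 ≈ 0.00054083)
Q(-4*(h(4 - 1*0, 5) + 1/(-3 + 1))) - J = (-4*((4 - 1*0) + 1/(-3 + 1)))² - 1*1/1849 = (-4*((4 + 0) + 1/(-2)))² - 1/1849 = (-4*(4 - ½))² - 1/1849 = (-4*7/2)² - 1/1849 = (-14)² - 1/1849 = 196 - 1/1849 = 362403/1849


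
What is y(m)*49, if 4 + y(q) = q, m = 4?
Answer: 0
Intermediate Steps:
y(q) = -4 + q
y(m)*49 = (-4 + 4)*49 = 0*49 = 0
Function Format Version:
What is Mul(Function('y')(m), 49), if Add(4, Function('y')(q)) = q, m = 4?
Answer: 0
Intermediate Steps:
Function('y')(q) = Add(-4, q)
Mul(Function('y')(m), 49) = Mul(Add(-4, 4), 49) = Mul(0, 49) = 0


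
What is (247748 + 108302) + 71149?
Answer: 427199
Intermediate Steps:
(247748 + 108302) + 71149 = 356050 + 71149 = 427199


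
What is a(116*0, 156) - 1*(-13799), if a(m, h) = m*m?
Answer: 13799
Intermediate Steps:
a(m, h) = m²
a(116*0, 156) - 1*(-13799) = (116*0)² - 1*(-13799) = 0² + 13799 = 0 + 13799 = 13799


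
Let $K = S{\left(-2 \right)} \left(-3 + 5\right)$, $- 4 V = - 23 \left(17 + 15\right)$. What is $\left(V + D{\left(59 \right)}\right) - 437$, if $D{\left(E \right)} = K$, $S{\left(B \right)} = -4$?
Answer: $-261$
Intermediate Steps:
$V = 184$ ($V = - \frac{\left(-23\right) \left(17 + 15\right)}{4} = - \frac{\left(-23\right) 32}{4} = \left(- \frac{1}{4}\right) \left(-736\right) = 184$)
$K = -8$ ($K = - 4 \left(-3 + 5\right) = \left(-4\right) 2 = -8$)
$D{\left(E \right)} = -8$
$\left(V + D{\left(59 \right)}\right) - 437 = \left(184 - 8\right) - 437 = 176 - 437 = -261$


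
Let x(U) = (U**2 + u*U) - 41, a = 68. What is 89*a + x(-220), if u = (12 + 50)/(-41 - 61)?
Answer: 2781781/51 ≈ 54545.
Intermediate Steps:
u = -31/51 (u = 62/(-102) = 62*(-1/102) = -31/51 ≈ -0.60784)
x(U) = -41 + U**2 - 31*U/51 (x(U) = (U**2 - 31*U/51) - 41 = -41 + U**2 - 31*U/51)
89*a + x(-220) = 89*68 + (-41 + (-220)**2 - 31/51*(-220)) = 6052 + (-41 + 48400 + 6820/51) = 6052 + 2473129/51 = 2781781/51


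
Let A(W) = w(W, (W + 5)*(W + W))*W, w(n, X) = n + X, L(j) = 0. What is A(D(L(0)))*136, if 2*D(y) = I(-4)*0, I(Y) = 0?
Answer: 0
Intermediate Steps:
w(n, X) = X + n
D(y) = 0 (D(y) = (0*0)/2 = (½)*0 = 0)
A(W) = W*(W + 2*W*(5 + W)) (A(W) = ((W + 5)*(W + W) + W)*W = ((5 + W)*(2*W) + W)*W = (2*W*(5 + W) + W)*W = (W + 2*W*(5 + W))*W = W*(W + 2*W*(5 + W)))
A(D(L(0)))*136 = (0²*(11 + 2*0))*136 = (0*(11 + 0))*136 = (0*11)*136 = 0*136 = 0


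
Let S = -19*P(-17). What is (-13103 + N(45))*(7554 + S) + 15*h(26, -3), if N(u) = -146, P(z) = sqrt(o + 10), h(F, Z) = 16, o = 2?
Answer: -100082706 + 503462*sqrt(3) ≈ -9.9211e+7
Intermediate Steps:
P(z) = 2*sqrt(3) (P(z) = sqrt(2 + 10) = sqrt(12) = 2*sqrt(3))
S = -38*sqrt(3) ≈ -65.818
(-13103 + N(45))*(7554 + S) + 15*h(26, -3) = (-13103 - 146)*(7554 - 38*sqrt(3)) + 15*16 = -13249*(7554 - 38*sqrt(3)) + 240 = (-100082946 + 503462*sqrt(3)) + 240 = -100082706 + 503462*sqrt(3)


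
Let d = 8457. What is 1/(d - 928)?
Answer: 1/7529 ≈ 0.00013282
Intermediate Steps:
1/(d - 928) = 1/(8457 - 928) = 1/7529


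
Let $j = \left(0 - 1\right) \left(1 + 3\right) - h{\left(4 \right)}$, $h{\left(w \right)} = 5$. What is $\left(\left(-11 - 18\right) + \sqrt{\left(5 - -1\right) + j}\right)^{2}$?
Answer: $\left(29 - i \sqrt{3}\right)^{2} \approx 838.0 - 100.46 i$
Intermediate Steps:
$j = -9$ ($j = \left(0 - 1\right) \left(1 + 3\right) - 5 = \left(-1\right) 4 - 5 = -4 - 5 = -9$)
$\left(\left(-11 - 18\right) + \sqrt{\left(5 - -1\right) + j}\right)^{2} = \left(\left(-11 - 18\right) + \sqrt{\left(5 - -1\right) - 9}\right)^{2} = \left(\left(-11 - 18\right) + \sqrt{\left(5 + 1\right) - 9}\right)^{2} = \left(-29 + \sqrt{6 - 9}\right)^{2} = \left(-29 + \sqrt{-3}\right)^{2} = \left(-29 + i \sqrt{3}\right)^{2}$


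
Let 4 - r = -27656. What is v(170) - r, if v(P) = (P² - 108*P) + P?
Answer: -16950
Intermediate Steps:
r = 27660 (r = 4 - 1*(-27656) = 4 + 27656 = 27660)
v(P) = P² - 107*P
v(170) - r = 170*(-107 + 170) - 1*27660 = 170*63 - 27660 = 10710 - 27660 = -16950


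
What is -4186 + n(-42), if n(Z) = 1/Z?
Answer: -175813/42 ≈ -4186.0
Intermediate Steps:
-4186 + n(-42) = -4186 + 1/(-42) = -4186 - 1/42 = -175813/42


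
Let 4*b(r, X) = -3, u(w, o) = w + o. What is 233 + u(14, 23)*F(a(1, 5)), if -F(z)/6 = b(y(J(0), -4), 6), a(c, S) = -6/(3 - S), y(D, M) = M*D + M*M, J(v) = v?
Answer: 799/2 ≈ 399.50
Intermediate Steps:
u(w, o) = o + w
y(D, M) = M² + D*M (y(D, M) = D*M + M² = M² + D*M)
b(r, X) = -¾ (b(r, X) = (¼)*(-3) = -¾)
F(z) = 9/2 (F(z) = -6*(-¾) = 9/2)
233 + u(14, 23)*F(a(1, 5)) = 233 + (23 + 14)*(9/2) = 233 + 37*(9/2) = 233 + 333/2 = 799/2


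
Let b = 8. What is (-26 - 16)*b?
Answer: -336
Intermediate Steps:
(-26 - 16)*b = (-26 - 16)*8 = -42*8 = -336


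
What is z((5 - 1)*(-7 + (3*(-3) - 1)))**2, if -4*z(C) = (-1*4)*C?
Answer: 4624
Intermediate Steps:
z(C) = C (z(C) = -(-1*4)*C/4 = -(-1)*C = C)
z((5 - 1)*(-7 + (3*(-3) - 1)))**2 = ((5 - 1)*(-7 + (3*(-3) - 1)))**2 = (4*(-7 + (-9 - 1)))**2 = (4*(-7 - 10))**2 = (4*(-17))**2 = (-68)**2 = 4624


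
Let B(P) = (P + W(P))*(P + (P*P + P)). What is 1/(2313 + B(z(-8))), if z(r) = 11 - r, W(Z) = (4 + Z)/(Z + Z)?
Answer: 2/20271 ≈ 9.8663e-5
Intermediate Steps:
W(Z) = (4 + Z)/(2*Z) (W(Z) = (4 + Z)/((2*Z)) = (4 + Z)*(1/(2*Z)) = (4 + Z)/(2*Z))
B(P) = (P + (4 + P)/(2*P))*(P² + 2*P) (B(P) = (P + (4 + P)/(2*P))*(P + (P*P + P)) = (P + (4 + P)/(2*P))*(P + (P² + P)) = (P + (4 + P)/(2*P))*(P + (P + P²)) = (P + (4 + P)/(2*P))*(P² + 2*P))
1/(2313 + B(z(-8))) = 1/(2313 + (4 + (11 - 1*(-8))³ + 3*(11 - 1*(-8)) + 5*(11 - 1*(-8))²/2)) = 1/(2313 + (4 + (11 + 8)³ + 3*(11 + 8) + 5*(11 + 8)²/2)) = 1/(2313 + (4 + 19³ + 3*19 + (5/2)*19²)) = 1/(2313 + (4 + 6859 + 57 + (5/2)*361)) = 1/(2313 + (4 + 6859 + 57 + 1805/2)) = 1/(2313 + 15645/2) = 1/(20271/2) = 2/20271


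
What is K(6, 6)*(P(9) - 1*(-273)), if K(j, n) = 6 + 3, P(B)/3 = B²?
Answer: 4644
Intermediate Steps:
P(B) = 3*B²
K(j, n) = 9
K(6, 6)*(P(9) - 1*(-273)) = 9*(3*9² - 1*(-273)) = 9*(3*81 + 273) = 9*(243 + 273) = 9*516 = 4644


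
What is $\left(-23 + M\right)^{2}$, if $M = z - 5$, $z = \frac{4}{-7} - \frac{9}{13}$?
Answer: $\frac{7091569}{8281} \approx 856.37$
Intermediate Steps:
$z = - \frac{115}{91}$ ($z = 4 \left(- \frac{1}{7}\right) - \frac{9}{13} = - \frac{4}{7} - \frac{9}{13} = - \frac{115}{91} \approx -1.2637$)
$M = - \frac{570}{91}$ ($M = - \frac{115}{91} - 5 = - \frac{570}{91} \approx -6.2637$)
$\left(-23 + M\right)^{2} = \left(-23 - \frac{570}{91}\right)^{2} = \left(- \frac{2663}{91}\right)^{2} = \frac{7091569}{8281}$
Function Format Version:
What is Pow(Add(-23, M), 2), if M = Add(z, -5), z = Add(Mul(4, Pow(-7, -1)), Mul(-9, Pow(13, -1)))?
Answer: Rational(7091569, 8281) ≈ 856.37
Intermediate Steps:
z = Rational(-115, 91) (z = Add(Mul(4, Rational(-1, 7)), Mul(-9, Rational(1, 13))) = Add(Rational(-4, 7), Rational(-9, 13)) = Rational(-115, 91) ≈ -1.2637)
M = Rational(-570, 91) (M = Add(Rational(-115, 91), -5) = Rational(-570, 91) ≈ -6.2637)
Pow(Add(-23, M), 2) = Pow(Add(-23, Rational(-570, 91)), 2) = Pow(Rational(-2663, 91), 2) = Rational(7091569, 8281)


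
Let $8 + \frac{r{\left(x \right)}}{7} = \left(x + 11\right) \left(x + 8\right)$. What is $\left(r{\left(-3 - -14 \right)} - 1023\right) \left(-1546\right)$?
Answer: $-2855462$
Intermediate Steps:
$r{\left(x \right)} = -56 + 7 \left(8 + x\right) \left(11 + x\right)$ ($r{\left(x \right)} = -56 + 7 \left(x + 11\right) \left(x + 8\right) = -56 + 7 \left(11 + x\right) \left(8 + x\right) = -56 + 7 \left(8 + x\right) \left(11 + x\right)$)
$\left(r{\left(-3 - -14 \right)} - 1023\right) \left(-1546\right) = \left(\left(560 + 7 \left(-3 - -14\right)^{2} + 133 \left(-3 - -14\right)\right) - 1023\right) \left(-1546\right) = \left(\left(560 + 7 \left(-3 + 14\right)^{2} + 133 \left(-3 + 14\right)\right) - 1023\right) \left(-1546\right) = \left(\left(560 + 7 \cdot 11^{2} + 133 \cdot 11\right) - 1023\right) \left(-1546\right) = \left(\left(560 + 7 \cdot 121 + 1463\right) - 1023\right) \left(-1546\right) = \left(\left(560 + 847 + 1463\right) - 1023\right) \left(-1546\right) = \left(2870 - 1023\right) \left(-1546\right) = 1847 \left(-1546\right) = -2855462$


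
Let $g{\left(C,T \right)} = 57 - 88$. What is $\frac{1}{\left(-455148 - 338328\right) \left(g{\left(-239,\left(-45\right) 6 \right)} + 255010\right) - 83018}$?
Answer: $- \frac{1}{202319800022} \approx -4.9427 \cdot 10^{-12}$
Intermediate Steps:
$g{\left(C,T \right)} = -31$
$\frac{1}{\left(-455148 - 338328\right) \left(g{\left(-239,\left(-45\right) 6 \right)} + 255010\right) - 83018} = \frac{1}{\left(-455148 - 338328\right) \left(-31 + 255010\right) - 83018} = \frac{1}{\left(-793476\right) 254979 - 83018} = \frac{1}{-202319717004 - 83018} = \frac{1}{-202319800022} = - \frac{1}{202319800022}$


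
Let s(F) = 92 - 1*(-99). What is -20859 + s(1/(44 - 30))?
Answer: -20668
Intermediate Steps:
s(F) = 191 (s(F) = 92 + 99 = 191)
-20859 + s(1/(44 - 30)) = -20859 + 191 = -20668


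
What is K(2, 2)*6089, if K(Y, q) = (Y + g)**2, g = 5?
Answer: 298361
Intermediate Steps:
K(Y, q) = (5 + Y)**2 (K(Y, q) = (Y + 5)**2 = (5 + Y)**2)
K(2, 2)*6089 = (5 + 2)**2*6089 = 7**2*6089 = 49*6089 = 298361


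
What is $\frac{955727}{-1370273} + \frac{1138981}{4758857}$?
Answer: $- \frac{2987453212226}{6520933257961} \approx -0.45813$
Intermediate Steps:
$\frac{955727}{-1370273} + \frac{1138981}{4758857} = 955727 \left(- \frac{1}{1370273}\right) + 1138981 \cdot \frac{1}{4758857} = - \frac{955727}{1370273} + \frac{1138981}{4758857} = - \frac{2987453212226}{6520933257961}$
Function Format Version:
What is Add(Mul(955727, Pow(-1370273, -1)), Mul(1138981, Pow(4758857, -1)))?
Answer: Rational(-2987453212226, 6520933257961) ≈ -0.45813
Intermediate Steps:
Add(Mul(955727, Pow(-1370273, -1)), Mul(1138981, Pow(4758857, -1))) = Add(Mul(955727, Rational(-1, 1370273)), Mul(1138981, Rational(1, 4758857))) = Add(Rational(-955727, 1370273), Rational(1138981, 4758857)) = Rational(-2987453212226, 6520933257961)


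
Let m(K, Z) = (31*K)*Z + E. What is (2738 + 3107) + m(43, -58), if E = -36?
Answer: -71505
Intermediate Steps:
m(K, Z) = -36 + 31*K*Z (m(K, Z) = (31*K)*Z - 36 = 31*K*Z - 36 = -36 + 31*K*Z)
(2738 + 3107) + m(43, -58) = (2738 + 3107) + (-36 + 31*43*(-58)) = 5845 + (-36 - 77314) = 5845 - 77350 = -71505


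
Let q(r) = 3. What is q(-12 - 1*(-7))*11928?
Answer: 35784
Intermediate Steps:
q(-12 - 1*(-7))*11928 = 3*11928 = 35784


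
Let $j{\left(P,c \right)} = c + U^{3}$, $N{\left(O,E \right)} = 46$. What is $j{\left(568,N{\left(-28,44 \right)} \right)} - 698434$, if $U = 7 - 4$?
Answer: $-698361$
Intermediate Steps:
$U = 3$ ($U = 7 - 4 = 3$)
$j{\left(P,c \right)} = 27 + c$ ($j{\left(P,c \right)} = c + 3^{3} = c + 27 = 27 + c$)
$j{\left(568,N{\left(-28,44 \right)} \right)} - 698434 = \left(27 + 46\right) - 698434 = 73 - 698434 = -698361$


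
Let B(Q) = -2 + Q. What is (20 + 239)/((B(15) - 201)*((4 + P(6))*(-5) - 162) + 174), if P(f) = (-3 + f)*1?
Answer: 259/37210 ≈ 0.0069605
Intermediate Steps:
P(f) = -3 + f
(20 + 239)/((B(15) - 201)*((4 + P(6))*(-5) - 162) + 174) = (20 + 239)/(((-2 + 15) - 201)*((4 + (-3 + 6))*(-5) - 162) + 174) = 259/((13 - 201)*((4 + 3)*(-5) - 162) + 174) = 259/(-188*(7*(-5) - 162) + 174) = 259/(-188*(-35 - 162) + 174) = 259/(-188*(-197) + 174) = 259/(37036 + 174) = 259/37210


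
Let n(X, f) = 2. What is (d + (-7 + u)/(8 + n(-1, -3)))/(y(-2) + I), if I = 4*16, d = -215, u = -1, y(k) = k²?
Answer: -1079/340 ≈ -3.1735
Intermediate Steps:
I = 64
(d + (-7 + u)/(8 + n(-1, -3)))/(y(-2) + I) = (-215 + (-7 - 1)/(8 + 2))/((-2)² + 64) = (-215 - 8/10)/(4 + 64) = (-215 - 8*⅒)/68 = (-215 - ⅘)*(1/68) = -1079/5*1/68 = -1079/340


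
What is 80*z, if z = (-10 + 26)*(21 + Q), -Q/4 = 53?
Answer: -244480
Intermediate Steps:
Q = -212 (Q = -4*53 = -212)
z = -3056 (z = (-10 + 26)*(21 - 212) = 16*(-191) = -3056)
80*z = 80*(-3056) = -244480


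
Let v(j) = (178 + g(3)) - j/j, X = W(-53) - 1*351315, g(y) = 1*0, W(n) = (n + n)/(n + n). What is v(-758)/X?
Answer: -177/351314 ≈ -0.00050382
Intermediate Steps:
W(n) = 1 (W(n) = (2*n)/((2*n)) = (2*n)*(1/(2*n)) = 1)
g(y) = 0
X = -351314 (X = 1 - 1*351315 = 1 - 351315 = -351314)
v(j) = 177 (v(j) = (178 + 0) - j/j = 178 - 1*1 = 178 - 1 = 177)
v(-758)/X = 177/(-351314) = 177*(-1/351314) = -177/351314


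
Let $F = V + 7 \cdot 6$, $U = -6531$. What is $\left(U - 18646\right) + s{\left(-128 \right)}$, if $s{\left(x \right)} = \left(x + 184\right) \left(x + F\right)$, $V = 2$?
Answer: $-29881$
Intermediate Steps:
$F = 44$ ($F = 2 + 7 \cdot 6 = 2 + 42 = 44$)
$s{\left(x \right)} = \left(44 + x\right) \left(184 + x\right)$ ($s{\left(x \right)} = \left(x + 184\right) \left(x + 44\right) = \left(184 + x\right) \left(44 + x\right) = \left(44 + x\right) \left(184 + x\right)$)
$\left(U - 18646\right) + s{\left(-128 \right)} = \left(-6531 - 18646\right) + \left(8096 + \left(-128\right)^{2} + 228 \left(-128\right)\right) = -25177 + \left(8096 + 16384 - 29184\right) = -25177 - 4704 = -29881$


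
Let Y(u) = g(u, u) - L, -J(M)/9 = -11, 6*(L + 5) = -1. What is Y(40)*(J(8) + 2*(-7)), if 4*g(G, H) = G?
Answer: 7735/6 ≈ 1289.2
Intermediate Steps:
L = -31/6 (L = -5 + (⅙)*(-1) = -5 - ⅙ = -31/6 ≈ -5.1667)
J(M) = 99 (J(M) = -9*(-11) = 99)
g(G, H) = G/4
Y(u) = 31/6 + u/4 (Y(u) = u/4 - 1*(-31/6) = u/4 + 31/6 = 31/6 + u/4)
Y(40)*(J(8) + 2*(-7)) = (31/6 + (¼)*40)*(99 + 2*(-7)) = (31/6 + 10)*(99 - 14) = (91/6)*85 = 7735/6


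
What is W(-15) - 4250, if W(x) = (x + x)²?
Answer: -3350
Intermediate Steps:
W(x) = 4*x² (W(x) = (2*x)² = 4*x²)
W(-15) - 4250 = 4*(-15)² - 4250 = 4*225 - 4250 = 900 - 4250 = -3350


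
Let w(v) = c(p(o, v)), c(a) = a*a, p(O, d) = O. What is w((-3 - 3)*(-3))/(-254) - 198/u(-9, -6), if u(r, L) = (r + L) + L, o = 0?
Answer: 66/7 ≈ 9.4286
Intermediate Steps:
c(a) = a**2
w(v) = 0 (w(v) = 0**2 = 0)
u(r, L) = r + 2*L (u(r, L) = (L + r) + L = r + 2*L)
w((-3 - 3)*(-3))/(-254) - 198/u(-9, -6) = 0/(-254) - 198/(-9 + 2*(-6)) = 0*(-1/254) - 198/(-9 - 12) = 0 - 198/(-21) = 0 - 198*(-1/21) = 0 + 66/7 = 66/7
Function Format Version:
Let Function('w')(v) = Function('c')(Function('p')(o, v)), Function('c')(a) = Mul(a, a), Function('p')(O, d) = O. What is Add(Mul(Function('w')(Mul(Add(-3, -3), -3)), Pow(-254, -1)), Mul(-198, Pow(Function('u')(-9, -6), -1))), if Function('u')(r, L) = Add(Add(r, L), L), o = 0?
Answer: Rational(66, 7) ≈ 9.4286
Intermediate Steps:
Function('c')(a) = Pow(a, 2)
Function('w')(v) = 0 (Function('w')(v) = Pow(0, 2) = 0)
Function('u')(r, L) = Add(r, Mul(2, L)) (Function('u')(r, L) = Add(Add(L, r), L) = Add(r, Mul(2, L)))
Add(Mul(Function('w')(Mul(Add(-3, -3), -3)), Pow(-254, -1)), Mul(-198, Pow(Function('u')(-9, -6), -1))) = Add(Mul(0, Pow(-254, -1)), Mul(-198, Pow(Add(-9, Mul(2, -6)), -1))) = Add(Mul(0, Rational(-1, 254)), Mul(-198, Pow(Add(-9, -12), -1))) = Add(0, Mul(-198, Pow(-21, -1))) = Add(0, Mul(-198, Rational(-1, 21))) = Add(0, Rational(66, 7)) = Rational(66, 7)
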